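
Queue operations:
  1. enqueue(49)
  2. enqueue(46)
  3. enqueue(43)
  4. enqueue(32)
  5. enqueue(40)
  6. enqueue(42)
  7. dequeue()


enqueue(49) -> [49]
enqueue(46) -> [49, 46]
enqueue(43) -> [49, 46, 43]
enqueue(32) -> [49, 46, 43, 32]
enqueue(40) -> [49, 46, 43, 32, 40]
enqueue(42) -> [49, 46, 43, 32, 40, 42]
dequeue()->49, [46, 43, 32, 40, 42]

Final queue: [46, 43, 32, 40, 42]


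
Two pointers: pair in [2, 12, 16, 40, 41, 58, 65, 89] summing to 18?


lo=0(2)+hi=7(89)=91
lo=0(2)+hi=6(65)=67
lo=0(2)+hi=5(58)=60
lo=0(2)+hi=4(41)=43
lo=0(2)+hi=3(40)=42
lo=0(2)+hi=2(16)=18

Yes: 2+16=18


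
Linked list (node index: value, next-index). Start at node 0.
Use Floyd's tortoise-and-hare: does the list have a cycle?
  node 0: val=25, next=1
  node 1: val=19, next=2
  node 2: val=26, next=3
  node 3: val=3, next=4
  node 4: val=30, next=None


Floyd's tortoise (slow, +1) and hare (fast, +2):
  init: slow=0, fast=0
  step 1: slow=1, fast=2
  step 2: slow=2, fast=4
  step 3: fast -> None, no cycle

Cycle: no


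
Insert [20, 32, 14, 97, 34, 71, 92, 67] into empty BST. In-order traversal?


Insert 20: root
Insert 32: R from 20
Insert 14: L from 20
Insert 97: R from 20 -> R from 32
Insert 34: R from 20 -> R from 32 -> L from 97
Insert 71: R from 20 -> R from 32 -> L from 97 -> R from 34
Insert 92: R from 20 -> R from 32 -> L from 97 -> R from 34 -> R from 71
Insert 67: R from 20 -> R from 32 -> L from 97 -> R from 34 -> L from 71

In-order: [14, 20, 32, 34, 67, 71, 92, 97]


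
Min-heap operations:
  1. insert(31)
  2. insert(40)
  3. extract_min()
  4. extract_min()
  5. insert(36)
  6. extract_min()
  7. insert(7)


insert(31) -> [31]
insert(40) -> [31, 40]
extract_min()->31, [40]
extract_min()->40, []
insert(36) -> [36]
extract_min()->36, []
insert(7) -> [7]

Final heap: [7]


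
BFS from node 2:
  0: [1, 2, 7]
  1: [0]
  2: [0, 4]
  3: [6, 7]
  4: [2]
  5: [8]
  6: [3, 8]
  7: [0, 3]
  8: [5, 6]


Visit 2, enqueue [0, 4]
Visit 0, enqueue [1, 7]
Visit 4, enqueue []
Visit 1, enqueue []
Visit 7, enqueue [3]
Visit 3, enqueue [6]
Visit 6, enqueue [8]
Visit 8, enqueue [5]
Visit 5, enqueue []

BFS order: [2, 0, 4, 1, 7, 3, 6, 8, 5]


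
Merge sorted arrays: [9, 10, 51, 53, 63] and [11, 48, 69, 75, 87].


Take 9 from A
Take 10 from A
Take 11 from B
Take 48 from B
Take 51 from A
Take 53 from A
Take 63 from A

Merged: [9, 10, 11, 48, 51, 53, 63, 69, 75, 87]


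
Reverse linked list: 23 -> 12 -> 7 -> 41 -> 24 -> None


Step 1: curr=23, set curr.next=prev(None) | reversed so far: 23
Step 2: curr=12, set curr.next=prev(23) | reversed so far: 12 -> 23
Step 3: curr=7, set curr.next=prev(12) | reversed so far: 7 -> 12 -> 23
Step 4: curr=41, set curr.next=prev(7) | reversed so far: 41 -> 7 -> 12 -> 23
Step 5: curr=24, set curr.next=prev(41) | reversed so far: 24 -> 41 -> 7 -> 12 -> 23

24 -> 41 -> 7 -> 12 -> 23 -> None


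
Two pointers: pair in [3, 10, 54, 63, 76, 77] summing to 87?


lo=0(3)+hi=5(77)=80
lo=1(10)+hi=5(77)=87

Yes: 10+77=87


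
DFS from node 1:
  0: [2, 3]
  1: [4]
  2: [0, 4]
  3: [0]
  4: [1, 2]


Visit 1, push [4]
Visit 4, push [2]
Visit 2, push [0]
Visit 0, push [3]
Visit 3, push []

DFS order: [1, 4, 2, 0, 3]


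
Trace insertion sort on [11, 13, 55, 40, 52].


Initial: [11, 13, 55, 40, 52]
Insert 13: [11, 13, 55, 40, 52]
Insert 55: [11, 13, 55, 40, 52]
Insert 40: [11, 13, 40, 55, 52]
Insert 52: [11, 13, 40, 52, 55]

Sorted: [11, 13, 40, 52, 55]


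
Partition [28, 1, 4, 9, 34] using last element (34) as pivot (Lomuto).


Pivot: 34
  28 <= 34: advance i (no swap)
  1 <= 34: advance i (no swap)
  4 <= 34: advance i (no swap)
  9 <= 34: advance i (no swap)
Place pivot at 4: [28, 1, 4, 9, 34]

Partitioned: [28, 1, 4, 9, 34]


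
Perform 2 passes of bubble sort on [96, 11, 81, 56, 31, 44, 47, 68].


Initial: [96, 11, 81, 56, 31, 44, 47, 68]
Pass 1: [11, 81, 56, 31, 44, 47, 68, 96] (7 swaps)
Pass 2: [11, 56, 31, 44, 47, 68, 81, 96] (5 swaps)

After 2 passes: [11, 56, 31, 44, 47, 68, 81, 96]


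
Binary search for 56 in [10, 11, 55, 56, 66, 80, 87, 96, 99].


Step 1: lo=0, hi=8, mid=4, val=66
Step 2: lo=0, hi=3, mid=1, val=11
Step 3: lo=2, hi=3, mid=2, val=55
Step 4: lo=3, hi=3, mid=3, val=56

Found at index 3


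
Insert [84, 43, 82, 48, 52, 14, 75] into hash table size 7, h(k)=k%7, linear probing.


Insert 84: h=0 -> slot 0
Insert 43: h=1 -> slot 1
Insert 82: h=5 -> slot 5
Insert 48: h=6 -> slot 6
Insert 52: h=3 -> slot 3
Insert 14: h=0, 2 probes -> slot 2
Insert 75: h=5, 6 probes -> slot 4

Table: [84, 43, 14, 52, 75, 82, 48]


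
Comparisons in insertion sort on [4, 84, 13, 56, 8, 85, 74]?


Algorithm: insertion sort
Input: [4, 84, 13, 56, 8, 85, 74]
Sorted: [4, 8, 13, 56, 74, 84, 85]

13


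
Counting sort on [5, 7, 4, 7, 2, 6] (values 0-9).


Input: [5, 7, 4, 7, 2, 6]
Counts: [0, 0, 1, 0, 1, 1, 1, 2, 0, 0]

Sorted: [2, 4, 5, 6, 7, 7]


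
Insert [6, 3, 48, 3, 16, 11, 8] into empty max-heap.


Insert 6: [6]
Insert 3: [6, 3]
Insert 48: [48, 3, 6]
Insert 3: [48, 3, 6, 3]
Insert 16: [48, 16, 6, 3, 3]
Insert 11: [48, 16, 11, 3, 3, 6]
Insert 8: [48, 16, 11, 3, 3, 6, 8]

Final heap: [48, 16, 11, 3, 3, 6, 8]


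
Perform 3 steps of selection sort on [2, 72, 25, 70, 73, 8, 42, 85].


Initial: [2, 72, 25, 70, 73, 8, 42, 85]
Step 1: min=2 at 0
  Swap: [2, 72, 25, 70, 73, 8, 42, 85]
Step 2: min=8 at 5
  Swap: [2, 8, 25, 70, 73, 72, 42, 85]
Step 3: min=25 at 2
  Swap: [2, 8, 25, 70, 73, 72, 42, 85]

After 3 steps: [2, 8, 25, 70, 73, 72, 42, 85]


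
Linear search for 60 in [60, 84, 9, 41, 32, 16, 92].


i=0: 60==60 found!

Found at 0, 1 comps


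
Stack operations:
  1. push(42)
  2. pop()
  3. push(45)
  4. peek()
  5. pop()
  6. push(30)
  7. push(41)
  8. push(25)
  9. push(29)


push(42) -> [42]
pop()->42, []
push(45) -> [45]
peek()->45
pop()->45, []
push(30) -> [30]
push(41) -> [30, 41]
push(25) -> [30, 41, 25]
push(29) -> [30, 41, 25, 29]

Final stack: [30, 41, 25, 29]


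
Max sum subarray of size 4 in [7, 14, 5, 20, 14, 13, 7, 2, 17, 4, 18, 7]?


[0:4]: 46
[1:5]: 53
[2:6]: 52
[3:7]: 54
[4:8]: 36
[5:9]: 39
[6:10]: 30
[7:11]: 41
[8:12]: 46

Max: 54 at [3:7]


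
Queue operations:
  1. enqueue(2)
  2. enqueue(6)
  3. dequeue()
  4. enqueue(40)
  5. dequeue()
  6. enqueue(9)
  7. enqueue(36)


enqueue(2) -> [2]
enqueue(6) -> [2, 6]
dequeue()->2, [6]
enqueue(40) -> [6, 40]
dequeue()->6, [40]
enqueue(9) -> [40, 9]
enqueue(36) -> [40, 9, 36]

Final queue: [40, 9, 36]


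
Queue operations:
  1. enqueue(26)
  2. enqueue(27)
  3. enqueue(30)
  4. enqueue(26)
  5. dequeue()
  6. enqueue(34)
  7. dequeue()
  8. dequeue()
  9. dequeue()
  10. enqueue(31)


enqueue(26) -> [26]
enqueue(27) -> [26, 27]
enqueue(30) -> [26, 27, 30]
enqueue(26) -> [26, 27, 30, 26]
dequeue()->26, [27, 30, 26]
enqueue(34) -> [27, 30, 26, 34]
dequeue()->27, [30, 26, 34]
dequeue()->30, [26, 34]
dequeue()->26, [34]
enqueue(31) -> [34, 31]

Final queue: [34, 31]


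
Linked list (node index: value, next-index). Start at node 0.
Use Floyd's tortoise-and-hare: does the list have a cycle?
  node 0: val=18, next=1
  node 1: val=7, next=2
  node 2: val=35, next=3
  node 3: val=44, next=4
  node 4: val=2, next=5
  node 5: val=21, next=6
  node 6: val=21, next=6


Floyd's tortoise (slow, +1) and hare (fast, +2):
  init: slow=0, fast=0
  step 1: slow=1, fast=2
  step 2: slow=2, fast=4
  step 3: slow=3, fast=6
  step 4: slow=4, fast=6
  step 5: slow=5, fast=6
  step 6: slow=6, fast=6
  slow == fast at node 6: cycle detected

Cycle: yes


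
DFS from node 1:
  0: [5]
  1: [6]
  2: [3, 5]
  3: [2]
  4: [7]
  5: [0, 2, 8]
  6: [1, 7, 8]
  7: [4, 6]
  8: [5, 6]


Visit 1, push [6]
Visit 6, push [8, 7]
Visit 7, push [4]
Visit 4, push []
Visit 8, push [5]
Visit 5, push [2, 0]
Visit 0, push []
Visit 2, push [3]
Visit 3, push []

DFS order: [1, 6, 7, 4, 8, 5, 0, 2, 3]


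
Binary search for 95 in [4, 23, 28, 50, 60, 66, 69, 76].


Step 1: lo=0, hi=7, mid=3, val=50
Step 2: lo=4, hi=7, mid=5, val=66
Step 3: lo=6, hi=7, mid=6, val=69
Step 4: lo=7, hi=7, mid=7, val=76

Not found


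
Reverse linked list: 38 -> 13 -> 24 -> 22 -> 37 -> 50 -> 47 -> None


Step 1: curr=38, set curr.next=prev(None) | reversed so far: 38
Step 2: curr=13, set curr.next=prev(38) | reversed so far: 13 -> 38
Step 3: curr=24, set curr.next=prev(13) | reversed so far: 24 -> 13 -> 38
Step 4: curr=22, set curr.next=prev(24) | reversed so far: 22 -> 24 -> 13 -> 38
Step 5: curr=37, set curr.next=prev(22) | reversed so far: 37 -> 22 -> 24 -> 13 -> 38
Step 6: curr=50, set curr.next=prev(37) | reversed so far: 50 -> 37 -> 22 -> 24 -> 13 -> 38
Step 7: curr=47, set curr.next=prev(50) | reversed so far: 47 -> 50 -> 37 -> 22 -> 24 -> 13 -> 38

47 -> 50 -> 37 -> 22 -> 24 -> 13 -> 38 -> None


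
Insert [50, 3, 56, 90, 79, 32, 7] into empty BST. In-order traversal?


Insert 50: root
Insert 3: L from 50
Insert 56: R from 50
Insert 90: R from 50 -> R from 56
Insert 79: R from 50 -> R from 56 -> L from 90
Insert 32: L from 50 -> R from 3
Insert 7: L from 50 -> R from 3 -> L from 32

In-order: [3, 7, 32, 50, 56, 79, 90]


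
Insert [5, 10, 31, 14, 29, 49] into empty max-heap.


Insert 5: [5]
Insert 10: [10, 5]
Insert 31: [31, 5, 10]
Insert 14: [31, 14, 10, 5]
Insert 29: [31, 29, 10, 5, 14]
Insert 49: [49, 29, 31, 5, 14, 10]

Final heap: [49, 29, 31, 5, 14, 10]


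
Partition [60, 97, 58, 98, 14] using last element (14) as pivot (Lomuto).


Pivot: 14
Place pivot at 0: [14, 97, 58, 98, 60]

Partitioned: [14, 97, 58, 98, 60]


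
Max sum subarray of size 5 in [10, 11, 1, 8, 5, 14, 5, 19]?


[0:5]: 35
[1:6]: 39
[2:7]: 33
[3:8]: 51

Max: 51 at [3:8]


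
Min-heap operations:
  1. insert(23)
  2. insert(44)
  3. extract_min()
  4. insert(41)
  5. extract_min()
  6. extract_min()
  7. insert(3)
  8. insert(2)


insert(23) -> [23]
insert(44) -> [23, 44]
extract_min()->23, [44]
insert(41) -> [41, 44]
extract_min()->41, [44]
extract_min()->44, []
insert(3) -> [3]
insert(2) -> [2, 3]

Final heap: [2, 3]


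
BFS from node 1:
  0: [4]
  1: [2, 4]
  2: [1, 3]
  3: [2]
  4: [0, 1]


Visit 1, enqueue [2, 4]
Visit 2, enqueue [3]
Visit 4, enqueue [0]
Visit 3, enqueue []
Visit 0, enqueue []

BFS order: [1, 2, 4, 3, 0]


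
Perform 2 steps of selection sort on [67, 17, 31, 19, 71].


Initial: [67, 17, 31, 19, 71]
Step 1: min=17 at 1
  Swap: [17, 67, 31, 19, 71]
Step 2: min=19 at 3
  Swap: [17, 19, 31, 67, 71]

After 2 steps: [17, 19, 31, 67, 71]


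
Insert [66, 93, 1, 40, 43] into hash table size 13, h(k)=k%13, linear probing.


Insert 66: h=1 -> slot 1
Insert 93: h=2 -> slot 2
Insert 1: h=1, 2 probes -> slot 3
Insert 40: h=1, 3 probes -> slot 4
Insert 43: h=4, 1 probes -> slot 5

Table: [None, 66, 93, 1, 40, 43, None, None, None, None, None, None, None]


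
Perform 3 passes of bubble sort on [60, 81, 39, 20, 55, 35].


Initial: [60, 81, 39, 20, 55, 35]
Pass 1: [60, 39, 20, 55, 35, 81] (4 swaps)
Pass 2: [39, 20, 55, 35, 60, 81] (4 swaps)
Pass 3: [20, 39, 35, 55, 60, 81] (2 swaps)

After 3 passes: [20, 39, 35, 55, 60, 81]


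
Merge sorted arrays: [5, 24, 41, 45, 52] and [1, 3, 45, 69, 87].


Take 1 from B
Take 3 from B
Take 5 from A
Take 24 from A
Take 41 from A
Take 45 from A
Take 45 from B
Take 52 from A

Merged: [1, 3, 5, 24, 41, 45, 45, 52, 69, 87]


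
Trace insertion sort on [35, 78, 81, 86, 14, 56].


Initial: [35, 78, 81, 86, 14, 56]
Insert 78: [35, 78, 81, 86, 14, 56]
Insert 81: [35, 78, 81, 86, 14, 56]
Insert 86: [35, 78, 81, 86, 14, 56]
Insert 14: [14, 35, 78, 81, 86, 56]
Insert 56: [14, 35, 56, 78, 81, 86]

Sorted: [14, 35, 56, 78, 81, 86]


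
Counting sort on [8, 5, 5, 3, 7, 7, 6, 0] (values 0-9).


Input: [8, 5, 5, 3, 7, 7, 6, 0]
Counts: [1, 0, 0, 1, 0, 2, 1, 2, 1, 0]

Sorted: [0, 3, 5, 5, 6, 7, 7, 8]


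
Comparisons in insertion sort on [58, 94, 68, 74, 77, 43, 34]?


Algorithm: insertion sort
Input: [58, 94, 68, 74, 77, 43, 34]
Sorted: [34, 43, 58, 68, 74, 77, 94]

18


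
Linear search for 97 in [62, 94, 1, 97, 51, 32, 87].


i=0: 62!=97
i=1: 94!=97
i=2: 1!=97
i=3: 97==97 found!

Found at 3, 4 comps


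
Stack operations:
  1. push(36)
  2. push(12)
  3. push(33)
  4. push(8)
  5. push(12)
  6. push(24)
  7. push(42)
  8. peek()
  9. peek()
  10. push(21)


push(36) -> [36]
push(12) -> [36, 12]
push(33) -> [36, 12, 33]
push(8) -> [36, 12, 33, 8]
push(12) -> [36, 12, 33, 8, 12]
push(24) -> [36, 12, 33, 8, 12, 24]
push(42) -> [36, 12, 33, 8, 12, 24, 42]
peek()->42
peek()->42
push(21) -> [36, 12, 33, 8, 12, 24, 42, 21]

Final stack: [36, 12, 33, 8, 12, 24, 42, 21]


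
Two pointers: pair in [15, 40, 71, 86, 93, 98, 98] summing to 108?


lo=0(15)+hi=6(98)=113
lo=0(15)+hi=5(98)=113
lo=0(15)+hi=4(93)=108

Yes: 15+93=108


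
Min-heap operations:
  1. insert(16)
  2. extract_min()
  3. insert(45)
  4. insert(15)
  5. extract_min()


insert(16) -> [16]
extract_min()->16, []
insert(45) -> [45]
insert(15) -> [15, 45]
extract_min()->15, [45]

Final heap: [45]


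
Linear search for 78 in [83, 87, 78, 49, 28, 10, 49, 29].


i=0: 83!=78
i=1: 87!=78
i=2: 78==78 found!

Found at 2, 3 comps


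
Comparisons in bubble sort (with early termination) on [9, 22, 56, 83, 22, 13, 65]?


Algorithm: bubble sort (with early termination)
Input: [9, 22, 56, 83, 22, 13, 65]
Sorted: [9, 13, 22, 22, 56, 65, 83]

20


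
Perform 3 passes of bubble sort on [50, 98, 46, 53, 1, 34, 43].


Initial: [50, 98, 46, 53, 1, 34, 43]
Pass 1: [50, 46, 53, 1, 34, 43, 98] (5 swaps)
Pass 2: [46, 50, 1, 34, 43, 53, 98] (4 swaps)
Pass 3: [46, 1, 34, 43, 50, 53, 98] (3 swaps)

After 3 passes: [46, 1, 34, 43, 50, 53, 98]


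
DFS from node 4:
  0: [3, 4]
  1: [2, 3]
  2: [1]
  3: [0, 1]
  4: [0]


Visit 4, push [0]
Visit 0, push [3]
Visit 3, push [1]
Visit 1, push [2]
Visit 2, push []

DFS order: [4, 0, 3, 1, 2]


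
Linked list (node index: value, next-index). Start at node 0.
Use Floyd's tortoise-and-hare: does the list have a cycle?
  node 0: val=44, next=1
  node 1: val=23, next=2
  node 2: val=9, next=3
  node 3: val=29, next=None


Floyd's tortoise (slow, +1) and hare (fast, +2):
  init: slow=0, fast=0
  step 1: slow=1, fast=2
  step 2: fast 2->3->None, no cycle

Cycle: no


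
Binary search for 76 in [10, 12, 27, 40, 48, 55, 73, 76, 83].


Step 1: lo=0, hi=8, mid=4, val=48
Step 2: lo=5, hi=8, mid=6, val=73
Step 3: lo=7, hi=8, mid=7, val=76

Found at index 7


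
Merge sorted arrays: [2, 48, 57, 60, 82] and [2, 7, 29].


Take 2 from A
Take 2 from B
Take 7 from B
Take 29 from B

Merged: [2, 2, 7, 29, 48, 57, 60, 82]


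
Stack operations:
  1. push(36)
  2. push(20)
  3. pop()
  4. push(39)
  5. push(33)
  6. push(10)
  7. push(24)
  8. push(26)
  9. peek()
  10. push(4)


push(36) -> [36]
push(20) -> [36, 20]
pop()->20, [36]
push(39) -> [36, 39]
push(33) -> [36, 39, 33]
push(10) -> [36, 39, 33, 10]
push(24) -> [36, 39, 33, 10, 24]
push(26) -> [36, 39, 33, 10, 24, 26]
peek()->26
push(4) -> [36, 39, 33, 10, 24, 26, 4]

Final stack: [36, 39, 33, 10, 24, 26, 4]


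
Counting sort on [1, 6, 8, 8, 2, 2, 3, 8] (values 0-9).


Input: [1, 6, 8, 8, 2, 2, 3, 8]
Counts: [0, 1, 2, 1, 0, 0, 1, 0, 3, 0]

Sorted: [1, 2, 2, 3, 6, 8, 8, 8]


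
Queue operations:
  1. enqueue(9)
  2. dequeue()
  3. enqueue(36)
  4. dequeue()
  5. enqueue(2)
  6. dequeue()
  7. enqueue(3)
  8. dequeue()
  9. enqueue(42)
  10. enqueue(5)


enqueue(9) -> [9]
dequeue()->9, []
enqueue(36) -> [36]
dequeue()->36, []
enqueue(2) -> [2]
dequeue()->2, []
enqueue(3) -> [3]
dequeue()->3, []
enqueue(42) -> [42]
enqueue(5) -> [42, 5]

Final queue: [42, 5]


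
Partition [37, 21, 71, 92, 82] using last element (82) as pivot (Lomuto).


Pivot: 82
  37 <= 82: advance i (no swap)
  21 <= 82: advance i (no swap)
  71 <= 82: advance i (no swap)
Place pivot at 3: [37, 21, 71, 82, 92]

Partitioned: [37, 21, 71, 82, 92]


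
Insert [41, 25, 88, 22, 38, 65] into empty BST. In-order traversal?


Insert 41: root
Insert 25: L from 41
Insert 88: R from 41
Insert 22: L from 41 -> L from 25
Insert 38: L from 41 -> R from 25
Insert 65: R from 41 -> L from 88

In-order: [22, 25, 38, 41, 65, 88]


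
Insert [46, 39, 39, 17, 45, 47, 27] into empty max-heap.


Insert 46: [46]
Insert 39: [46, 39]
Insert 39: [46, 39, 39]
Insert 17: [46, 39, 39, 17]
Insert 45: [46, 45, 39, 17, 39]
Insert 47: [47, 45, 46, 17, 39, 39]
Insert 27: [47, 45, 46, 17, 39, 39, 27]

Final heap: [47, 45, 46, 17, 39, 39, 27]


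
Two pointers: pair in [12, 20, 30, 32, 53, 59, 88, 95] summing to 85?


lo=0(12)+hi=7(95)=107
lo=0(12)+hi=6(88)=100
lo=0(12)+hi=5(59)=71
lo=1(20)+hi=5(59)=79
lo=2(30)+hi=5(59)=89
lo=2(30)+hi=4(53)=83
lo=3(32)+hi=4(53)=85

Yes: 32+53=85


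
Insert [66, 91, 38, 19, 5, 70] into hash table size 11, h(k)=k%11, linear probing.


Insert 66: h=0 -> slot 0
Insert 91: h=3 -> slot 3
Insert 38: h=5 -> slot 5
Insert 19: h=8 -> slot 8
Insert 5: h=5, 1 probes -> slot 6
Insert 70: h=4 -> slot 4

Table: [66, None, None, 91, 70, 38, 5, None, 19, None, None]


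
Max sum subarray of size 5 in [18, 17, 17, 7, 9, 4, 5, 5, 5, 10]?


[0:5]: 68
[1:6]: 54
[2:7]: 42
[3:8]: 30
[4:9]: 28
[5:10]: 29

Max: 68 at [0:5]


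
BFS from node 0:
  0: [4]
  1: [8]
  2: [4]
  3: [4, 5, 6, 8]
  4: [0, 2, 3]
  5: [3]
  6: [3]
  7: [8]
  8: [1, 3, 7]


Visit 0, enqueue [4]
Visit 4, enqueue [2, 3]
Visit 2, enqueue []
Visit 3, enqueue [5, 6, 8]
Visit 5, enqueue []
Visit 6, enqueue []
Visit 8, enqueue [1, 7]
Visit 1, enqueue []
Visit 7, enqueue []

BFS order: [0, 4, 2, 3, 5, 6, 8, 1, 7]


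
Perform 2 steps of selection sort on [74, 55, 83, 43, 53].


Initial: [74, 55, 83, 43, 53]
Step 1: min=43 at 3
  Swap: [43, 55, 83, 74, 53]
Step 2: min=53 at 4
  Swap: [43, 53, 83, 74, 55]

After 2 steps: [43, 53, 83, 74, 55]


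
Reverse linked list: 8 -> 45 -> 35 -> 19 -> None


Step 1: curr=8, set curr.next=prev(None) | reversed so far: 8
Step 2: curr=45, set curr.next=prev(8) | reversed so far: 45 -> 8
Step 3: curr=35, set curr.next=prev(45) | reversed so far: 35 -> 45 -> 8
Step 4: curr=19, set curr.next=prev(35) | reversed so far: 19 -> 35 -> 45 -> 8

19 -> 35 -> 45 -> 8 -> None


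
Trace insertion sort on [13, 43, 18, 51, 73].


Initial: [13, 43, 18, 51, 73]
Insert 43: [13, 43, 18, 51, 73]
Insert 18: [13, 18, 43, 51, 73]
Insert 51: [13, 18, 43, 51, 73]
Insert 73: [13, 18, 43, 51, 73]

Sorted: [13, 18, 43, 51, 73]


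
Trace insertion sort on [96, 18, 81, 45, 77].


Initial: [96, 18, 81, 45, 77]
Insert 18: [18, 96, 81, 45, 77]
Insert 81: [18, 81, 96, 45, 77]
Insert 45: [18, 45, 81, 96, 77]
Insert 77: [18, 45, 77, 81, 96]

Sorted: [18, 45, 77, 81, 96]


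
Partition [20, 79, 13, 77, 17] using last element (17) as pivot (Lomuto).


Pivot: 17
  13 <= 17: swap -> [13, 79, 20, 77, 17]
Place pivot at 1: [13, 17, 20, 77, 79]

Partitioned: [13, 17, 20, 77, 79]


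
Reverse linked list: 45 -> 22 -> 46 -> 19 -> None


Step 1: curr=45, set curr.next=prev(None) | reversed so far: 45
Step 2: curr=22, set curr.next=prev(45) | reversed so far: 22 -> 45
Step 3: curr=46, set curr.next=prev(22) | reversed so far: 46 -> 22 -> 45
Step 4: curr=19, set curr.next=prev(46) | reversed so far: 19 -> 46 -> 22 -> 45

19 -> 46 -> 22 -> 45 -> None


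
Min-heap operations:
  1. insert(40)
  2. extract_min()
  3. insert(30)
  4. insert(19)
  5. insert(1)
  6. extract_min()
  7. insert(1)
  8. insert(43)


insert(40) -> [40]
extract_min()->40, []
insert(30) -> [30]
insert(19) -> [19, 30]
insert(1) -> [1, 30, 19]
extract_min()->1, [19, 30]
insert(1) -> [1, 30, 19]
insert(43) -> [1, 30, 19, 43]

Final heap: [1, 30, 19, 43]


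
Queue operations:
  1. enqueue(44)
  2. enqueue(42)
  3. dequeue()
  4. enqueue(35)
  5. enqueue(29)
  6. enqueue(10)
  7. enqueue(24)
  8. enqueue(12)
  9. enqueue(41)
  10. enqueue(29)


enqueue(44) -> [44]
enqueue(42) -> [44, 42]
dequeue()->44, [42]
enqueue(35) -> [42, 35]
enqueue(29) -> [42, 35, 29]
enqueue(10) -> [42, 35, 29, 10]
enqueue(24) -> [42, 35, 29, 10, 24]
enqueue(12) -> [42, 35, 29, 10, 24, 12]
enqueue(41) -> [42, 35, 29, 10, 24, 12, 41]
enqueue(29) -> [42, 35, 29, 10, 24, 12, 41, 29]

Final queue: [42, 35, 29, 10, 24, 12, 41, 29]


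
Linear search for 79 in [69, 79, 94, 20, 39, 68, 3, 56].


i=0: 69!=79
i=1: 79==79 found!

Found at 1, 2 comps


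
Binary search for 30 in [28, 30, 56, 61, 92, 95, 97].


Step 1: lo=0, hi=6, mid=3, val=61
Step 2: lo=0, hi=2, mid=1, val=30

Found at index 1


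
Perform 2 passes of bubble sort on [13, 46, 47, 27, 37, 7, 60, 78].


Initial: [13, 46, 47, 27, 37, 7, 60, 78]
Pass 1: [13, 46, 27, 37, 7, 47, 60, 78] (3 swaps)
Pass 2: [13, 27, 37, 7, 46, 47, 60, 78] (3 swaps)

After 2 passes: [13, 27, 37, 7, 46, 47, 60, 78]


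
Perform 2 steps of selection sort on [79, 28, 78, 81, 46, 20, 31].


Initial: [79, 28, 78, 81, 46, 20, 31]
Step 1: min=20 at 5
  Swap: [20, 28, 78, 81, 46, 79, 31]
Step 2: min=28 at 1
  Swap: [20, 28, 78, 81, 46, 79, 31]

After 2 steps: [20, 28, 78, 81, 46, 79, 31]


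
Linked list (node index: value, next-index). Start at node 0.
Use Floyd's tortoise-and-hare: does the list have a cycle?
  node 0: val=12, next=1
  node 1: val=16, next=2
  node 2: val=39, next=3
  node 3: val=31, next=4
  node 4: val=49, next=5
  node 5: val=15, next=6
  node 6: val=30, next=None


Floyd's tortoise (slow, +1) and hare (fast, +2):
  init: slow=0, fast=0
  step 1: slow=1, fast=2
  step 2: slow=2, fast=4
  step 3: slow=3, fast=6
  step 4: fast -> None, no cycle

Cycle: no


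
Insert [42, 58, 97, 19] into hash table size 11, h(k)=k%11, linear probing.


Insert 42: h=9 -> slot 9
Insert 58: h=3 -> slot 3
Insert 97: h=9, 1 probes -> slot 10
Insert 19: h=8 -> slot 8

Table: [None, None, None, 58, None, None, None, None, 19, 42, 97]


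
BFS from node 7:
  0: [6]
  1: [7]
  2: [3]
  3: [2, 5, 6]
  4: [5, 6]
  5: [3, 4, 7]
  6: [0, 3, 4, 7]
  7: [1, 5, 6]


Visit 7, enqueue [1, 5, 6]
Visit 1, enqueue []
Visit 5, enqueue [3, 4]
Visit 6, enqueue [0]
Visit 3, enqueue [2]
Visit 4, enqueue []
Visit 0, enqueue []
Visit 2, enqueue []

BFS order: [7, 1, 5, 6, 3, 4, 0, 2]


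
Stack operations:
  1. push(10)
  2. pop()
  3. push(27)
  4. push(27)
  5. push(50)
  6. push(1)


push(10) -> [10]
pop()->10, []
push(27) -> [27]
push(27) -> [27, 27]
push(50) -> [27, 27, 50]
push(1) -> [27, 27, 50, 1]

Final stack: [27, 27, 50, 1]


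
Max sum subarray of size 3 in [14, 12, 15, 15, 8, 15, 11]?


[0:3]: 41
[1:4]: 42
[2:5]: 38
[3:6]: 38
[4:7]: 34

Max: 42 at [1:4]


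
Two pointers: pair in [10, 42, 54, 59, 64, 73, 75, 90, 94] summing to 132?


lo=0(10)+hi=8(94)=104
lo=1(42)+hi=8(94)=136
lo=1(42)+hi=7(90)=132

Yes: 42+90=132


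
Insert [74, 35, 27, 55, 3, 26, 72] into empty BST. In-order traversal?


Insert 74: root
Insert 35: L from 74
Insert 27: L from 74 -> L from 35
Insert 55: L from 74 -> R from 35
Insert 3: L from 74 -> L from 35 -> L from 27
Insert 26: L from 74 -> L from 35 -> L from 27 -> R from 3
Insert 72: L from 74 -> R from 35 -> R from 55

In-order: [3, 26, 27, 35, 55, 72, 74]


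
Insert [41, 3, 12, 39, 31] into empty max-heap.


Insert 41: [41]
Insert 3: [41, 3]
Insert 12: [41, 3, 12]
Insert 39: [41, 39, 12, 3]
Insert 31: [41, 39, 12, 3, 31]

Final heap: [41, 39, 12, 3, 31]


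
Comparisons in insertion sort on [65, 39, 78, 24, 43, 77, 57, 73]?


Algorithm: insertion sort
Input: [65, 39, 78, 24, 43, 77, 57, 73]
Sorted: [24, 39, 43, 57, 65, 73, 77, 78]

17


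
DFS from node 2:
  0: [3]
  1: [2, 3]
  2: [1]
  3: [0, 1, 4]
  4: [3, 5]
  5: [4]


Visit 2, push [1]
Visit 1, push [3]
Visit 3, push [4, 0]
Visit 0, push []
Visit 4, push [5]
Visit 5, push []

DFS order: [2, 1, 3, 0, 4, 5]


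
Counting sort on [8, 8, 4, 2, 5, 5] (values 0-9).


Input: [8, 8, 4, 2, 5, 5]
Counts: [0, 0, 1, 0, 1, 2, 0, 0, 2, 0]

Sorted: [2, 4, 5, 5, 8, 8]


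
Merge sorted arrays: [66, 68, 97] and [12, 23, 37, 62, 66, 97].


Take 12 from B
Take 23 from B
Take 37 from B
Take 62 from B
Take 66 from A
Take 66 from B
Take 68 from A
Take 97 from A

Merged: [12, 23, 37, 62, 66, 66, 68, 97, 97]


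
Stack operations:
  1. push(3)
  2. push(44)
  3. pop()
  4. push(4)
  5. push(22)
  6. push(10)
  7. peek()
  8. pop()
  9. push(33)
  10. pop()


push(3) -> [3]
push(44) -> [3, 44]
pop()->44, [3]
push(4) -> [3, 4]
push(22) -> [3, 4, 22]
push(10) -> [3, 4, 22, 10]
peek()->10
pop()->10, [3, 4, 22]
push(33) -> [3, 4, 22, 33]
pop()->33, [3, 4, 22]

Final stack: [3, 4, 22]


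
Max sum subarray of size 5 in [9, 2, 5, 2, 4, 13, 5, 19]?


[0:5]: 22
[1:6]: 26
[2:7]: 29
[3:8]: 43

Max: 43 at [3:8]


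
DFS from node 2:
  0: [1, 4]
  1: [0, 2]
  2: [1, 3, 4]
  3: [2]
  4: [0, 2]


Visit 2, push [4, 3, 1]
Visit 1, push [0]
Visit 0, push [4]
Visit 4, push []
Visit 3, push []

DFS order: [2, 1, 0, 4, 3]


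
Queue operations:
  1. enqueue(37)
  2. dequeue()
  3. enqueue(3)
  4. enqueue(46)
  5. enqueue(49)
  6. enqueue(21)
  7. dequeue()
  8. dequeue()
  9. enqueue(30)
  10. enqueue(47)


enqueue(37) -> [37]
dequeue()->37, []
enqueue(3) -> [3]
enqueue(46) -> [3, 46]
enqueue(49) -> [3, 46, 49]
enqueue(21) -> [3, 46, 49, 21]
dequeue()->3, [46, 49, 21]
dequeue()->46, [49, 21]
enqueue(30) -> [49, 21, 30]
enqueue(47) -> [49, 21, 30, 47]

Final queue: [49, 21, 30, 47]


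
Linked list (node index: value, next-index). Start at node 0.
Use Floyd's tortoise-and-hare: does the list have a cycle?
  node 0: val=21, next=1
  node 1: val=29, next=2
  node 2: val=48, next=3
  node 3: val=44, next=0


Floyd's tortoise (slow, +1) and hare (fast, +2):
  init: slow=0, fast=0
  step 1: slow=1, fast=2
  step 2: slow=2, fast=0
  step 3: slow=3, fast=2
  step 4: slow=0, fast=0
  slow == fast at node 0: cycle detected

Cycle: yes


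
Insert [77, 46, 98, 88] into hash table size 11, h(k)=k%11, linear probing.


Insert 77: h=0 -> slot 0
Insert 46: h=2 -> slot 2
Insert 98: h=10 -> slot 10
Insert 88: h=0, 1 probes -> slot 1

Table: [77, 88, 46, None, None, None, None, None, None, None, 98]


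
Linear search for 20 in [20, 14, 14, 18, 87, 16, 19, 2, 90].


i=0: 20==20 found!

Found at 0, 1 comps


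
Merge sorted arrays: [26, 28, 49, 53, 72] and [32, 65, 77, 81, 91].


Take 26 from A
Take 28 from A
Take 32 from B
Take 49 from A
Take 53 from A
Take 65 from B
Take 72 from A

Merged: [26, 28, 32, 49, 53, 65, 72, 77, 81, 91]


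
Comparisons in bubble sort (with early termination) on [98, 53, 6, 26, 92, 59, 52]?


Algorithm: bubble sort (with early termination)
Input: [98, 53, 6, 26, 92, 59, 52]
Sorted: [6, 26, 52, 53, 59, 92, 98]

20


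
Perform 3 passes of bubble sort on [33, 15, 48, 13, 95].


Initial: [33, 15, 48, 13, 95]
Pass 1: [15, 33, 13, 48, 95] (2 swaps)
Pass 2: [15, 13, 33, 48, 95] (1 swaps)
Pass 3: [13, 15, 33, 48, 95] (1 swaps)

After 3 passes: [13, 15, 33, 48, 95]


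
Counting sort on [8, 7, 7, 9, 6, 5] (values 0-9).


Input: [8, 7, 7, 9, 6, 5]
Counts: [0, 0, 0, 0, 0, 1, 1, 2, 1, 1]

Sorted: [5, 6, 7, 7, 8, 9]


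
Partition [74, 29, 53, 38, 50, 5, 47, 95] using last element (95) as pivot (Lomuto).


Pivot: 95
  74 <= 95: advance i (no swap)
  29 <= 95: advance i (no swap)
  53 <= 95: advance i (no swap)
  38 <= 95: advance i (no swap)
  50 <= 95: advance i (no swap)
  5 <= 95: advance i (no swap)
  47 <= 95: advance i (no swap)
Place pivot at 7: [74, 29, 53, 38, 50, 5, 47, 95]

Partitioned: [74, 29, 53, 38, 50, 5, 47, 95]


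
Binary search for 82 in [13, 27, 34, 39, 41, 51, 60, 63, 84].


Step 1: lo=0, hi=8, mid=4, val=41
Step 2: lo=5, hi=8, mid=6, val=60
Step 3: lo=7, hi=8, mid=7, val=63
Step 4: lo=8, hi=8, mid=8, val=84

Not found


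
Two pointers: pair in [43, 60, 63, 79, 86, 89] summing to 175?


lo=0(43)+hi=5(89)=132
lo=1(60)+hi=5(89)=149
lo=2(63)+hi=5(89)=152
lo=3(79)+hi=5(89)=168
lo=4(86)+hi=5(89)=175

Yes: 86+89=175


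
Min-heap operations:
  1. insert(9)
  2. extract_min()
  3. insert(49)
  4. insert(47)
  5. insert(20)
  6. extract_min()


insert(9) -> [9]
extract_min()->9, []
insert(49) -> [49]
insert(47) -> [47, 49]
insert(20) -> [20, 49, 47]
extract_min()->20, [47, 49]

Final heap: [47, 49]


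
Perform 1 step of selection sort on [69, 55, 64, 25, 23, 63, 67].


Initial: [69, 55, 64, 25, 23, 63, 67]
Step 1: min=23 at 4
  Swap: [23, 55, 64, 25, 69, 63, 67]

After 1 step: [23, 55, 64, 25, 69, 63, 67]


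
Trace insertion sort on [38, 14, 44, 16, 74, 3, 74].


Initial: [38, 14, 44, 16, 74, 3, 74]
Insert 14: [14, 38, 44, 16, 74, 3, 74]
Insert 44: [14, 38, 44, 16, 74, 3, 74]
Insert 16: [14, 16, 38, 44, 74, 3, 74]
Insert 74: [14, 16, 38, 44, 74, 3, 74]
Insert 3: [3, 14, 16, 38, 44, 74, 74]
Insert 74: [3, 14, 16, 38, 44, 74, 74]

Sorted: [3, 14, 16, 38, 44, 74, 74]


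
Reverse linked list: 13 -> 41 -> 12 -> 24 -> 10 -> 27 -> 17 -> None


Step 1: curr=13, set curr.next=prev(None) | reversed so far: 13
Step 2: curr=41, set curr.next=prev(13) | reversed so far: 41 -> 13
Step 3: curr=12, set curr.next=prev(41) | reversed so far: 12 -> 41 -> 13
Step 4: curr=24, set curr.next=prev(12) | reversed so far: 24 -> 12 -> 41 -> 13
Step 5: curr=10, set curr.next=prev(24) | reversed so far: 10 -> 24 -> 12 -> 41 -> 13
Step 6: curr=27, set curr.next=prev(10) | reversed so far: 27 -> 10 -> 24 -> 12 -> 41 -> 13
Step 7: curr=17, set curr.next=prev(27) | reversed so far: 17 -> 27 -> 10 -> 24 -> 12 -> 41 -> 13

17 -> 27 -> 10 -> 24 -> 12 -> 41 -> 13 -> None


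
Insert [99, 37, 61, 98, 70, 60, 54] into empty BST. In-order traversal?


Insert 99: root
Insert 37: L from 99
Insert 61: L from 99 -> R from 37
Insert 98: L from 99 -> R from 37 -> R from 61
Insert 70: L from 99 -> R from 37 -> R from 61 -> L from 98
Insert 60: L from 99 -> R from 37 -> L from 61
Insert 54: L from 99 -> R from 37 -> L from 61 -> L from 60

In-order: [37, 54, 60, 61, 70, 98, 99]


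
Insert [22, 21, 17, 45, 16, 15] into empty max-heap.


Insert 22: [22]
Insert 21: [22, 21]
Insert 17: [22, 21, 17]
Insert 45: [45, 22, 17, 21]
Insert 16: [45, 22, 17, 21, 16]
Insert 15: [45, 22, 17, 21, 16, 15]

Final heap: [45, 22, 17, 21, 16, 15]


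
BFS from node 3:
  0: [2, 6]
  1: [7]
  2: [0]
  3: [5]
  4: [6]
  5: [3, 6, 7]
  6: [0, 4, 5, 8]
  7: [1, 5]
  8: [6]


Visit 3, enqueue [5]
Visit 5, enqueue [6, 7]
Visit 6, enqueue [0, 4, 8]
Visit 7, enqueue [1]
Visit 0, enqueue [2]
Visit 4, enqueue []
Visit 8, enqueue []
Visit 1, enqueue []
Visit 2, enqueue []

BFS order: [3, 5, 6, 7, 0, 4, 8, 1, 2]


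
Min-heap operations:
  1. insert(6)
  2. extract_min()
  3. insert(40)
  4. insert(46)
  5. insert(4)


insert(6) -> [6]
extract_min()->6, []
insert(40) -> [40]
insert(46) -> [40, 46]
insert(4) -> [4, 46, 40]

Final heap: [4, 46, 40]


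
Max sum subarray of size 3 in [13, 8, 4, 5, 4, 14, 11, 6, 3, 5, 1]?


[0:3]: 25
[1:4]: 17
[2:5]: 13
[3:6]: 23
[4:7]: 29
[5:8]: 31
[6:9]: 20
[7:10]: 14
[8:11]: 9

Max: 31 at [5:8]


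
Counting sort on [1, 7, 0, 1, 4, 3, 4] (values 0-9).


Input: [1, 7, 0, 1, 4, 3, 4]
Counts: [1, 2, 0, 1, 2, 0, 0, 1, 0, 0]

Sorted: [0, 1, 1, 3, 4, 4, 7]


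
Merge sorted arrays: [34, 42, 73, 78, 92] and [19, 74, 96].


Take 19 from B
Take 34 from A
Take 42 from A
Take 73 from A
Take 74 from B
Take 78 from A
Take 92 from A

Merged: [19, 34, 42, 73, 74, 78, 92, 96]


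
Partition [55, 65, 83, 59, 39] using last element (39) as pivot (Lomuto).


Pivot: 39
Place pivot at 0: [39, 65, 83, 59, 55]

Partitioned: [39, 65, 83, 59, 55]


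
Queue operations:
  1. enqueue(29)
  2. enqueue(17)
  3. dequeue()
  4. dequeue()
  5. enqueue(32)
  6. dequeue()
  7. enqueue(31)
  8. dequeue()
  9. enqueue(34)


enqueue(29) -> [29]
enqueue(17) -> [29, 17]
dequeue()->29, [17]
dequeue()->17, []
enqueue(32) -> [32]
dequeue()->32, []
enqueue(31) -> [31]
dequeue()->31, []
enqueue(34) -> [34]

Final queue: [34]


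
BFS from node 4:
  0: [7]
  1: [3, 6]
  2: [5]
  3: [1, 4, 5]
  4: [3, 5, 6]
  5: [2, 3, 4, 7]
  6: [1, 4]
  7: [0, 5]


Visit 4, enqueue [3, 5, 6]
Visit 3, enqueue [1]
Visit 5, enqueue [2, 7]
Visit 6, enqueue []
Visit 1, enqueue []
Visit 2, enqueue []
Visit 7, enqueue [0]
Visit 0, enqueue []

BFS order: [4, 3, 5, 6, 1, 2, 7, 0]


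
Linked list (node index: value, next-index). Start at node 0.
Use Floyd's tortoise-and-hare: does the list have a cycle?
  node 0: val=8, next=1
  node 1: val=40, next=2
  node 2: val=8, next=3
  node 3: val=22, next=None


Floyd's tortoise (slow, +1) and hare (fast, +2):
  init: slow=0, fast=0
  step 1: slow=1, fast=2
  step 2: fast 2->3->None, no cycle

Cycle: no


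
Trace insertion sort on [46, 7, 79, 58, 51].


Initial: [46, 7, 79, 58, 51]
Insert 7: [7, 46, 79, 58, 51]
Insert 79: [7, 46, 79, 58, 51]
Insert 58: [7, 46, 58, 79, 51]
Insert 51: [7, 46, 51, 58, 79]

Sorted: [7, 46, 51, 58, 79]


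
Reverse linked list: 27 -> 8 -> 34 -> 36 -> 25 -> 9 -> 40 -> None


Step 1: curr=27, set curr.next=prev(None) | reversed so far: 27
Step 2: curr=8, set curr.next=prev(27) | reversed so far: 8 -> 27
Step 3: curr=34, set curr.next=prev(8) | reversed so far: 34 -> 8 -> 27
Step 4: curr=36, set curr.next=prev(34) | reversed so far: 36 -> 34 -> 8 -> 27
Step 5: curr=25, set curr.next=prev(36) | reversed so far: 25 -> 36 -> 34 -> 8 -> 27
Step 6: curr=9, set curr.next=prev(25) | reversed so far: 9 -> 25 -> 36 -> 34 -> 8 -> 27
Step 7: curr=40, set curr.next=prev(9) | reversed so far: 40 -> 9 -> 25 -> 36 -> 34 -> 8 -> 27

40 -> 9 -> 25 -> 36 -> 34 -> 8 -> 27 -> None


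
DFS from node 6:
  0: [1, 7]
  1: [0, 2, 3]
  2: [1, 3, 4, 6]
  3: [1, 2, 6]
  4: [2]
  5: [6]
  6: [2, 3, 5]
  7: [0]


Visit 6, push [5, 3, 2]
Visit 2, push [4, 3, 1]
Visit 1, push [3, 0]
Visit 0, push [7]
Visit 7, push []
Visit 3, push []
Visit 4, push []
Visit 5, push []

DFS order: [6, 2, 1, 0, 7, 3, 4, 5]


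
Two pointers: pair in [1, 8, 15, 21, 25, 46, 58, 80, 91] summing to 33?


lo=0(1)+hi=8(91)=92
lo=0(1)+hi=7(80)=81
lo=0(1)+hi=6(58)=59
lo=0(1)+hi=5(46)=47
lo=0(1)+hi=4(25)=26
lo=1(8)+hi=4(25)=33

Yes: 8+25=33


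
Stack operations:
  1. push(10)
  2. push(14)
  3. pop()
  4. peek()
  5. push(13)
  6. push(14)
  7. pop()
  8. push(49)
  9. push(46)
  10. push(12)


push(10) -> [10]
push(14) -> [10, 14]
pop()->14, [10]
peek()->10
push(13) -> [10, 13]
push(14) -> [10, 13, 14]
pop()->14, [10, 13]
push(49) -> [10, 13, 49]
push(46) -> [10, 13, 49, 46]
push(12) -> [10, 13, 49, 46, 12]

Final stack: [10, 13, 49, 46, 12]


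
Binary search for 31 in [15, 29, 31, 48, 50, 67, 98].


Step 1: lo=0, hi=6, mid=3, val=48
Step 2: lo=0, hi=2, mid=1, val=29
Step 3: lo=2, hi=2, mid=2, val=31

Found at index 2


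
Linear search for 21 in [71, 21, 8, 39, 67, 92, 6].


i=0: 71!=21
i=1: 21==21 found!

Found at 1, 2 comps


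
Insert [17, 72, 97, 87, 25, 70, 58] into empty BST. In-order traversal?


Insert 17: root
Insert 72: R from 17
Insert 97: R from 17 -> R from 72
Insert 87: R from 17 -> R from 72 -> L from 97
Insert 25: R from 17 -> L from 72
Insert 70: R from 17 -> L from 72 -> R from 25
Insert 58: R from 17 -> L from 72 -> R from 25 -> L from 70

In-order: [17, 25, 58, 70, 72, 87, 97]


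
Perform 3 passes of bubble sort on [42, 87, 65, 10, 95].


Initial: [42, 87, 65, 10, 95]
Pass 1: [42, 65, 10, 87, 95] (2 swaps)
Pass 2: [42, 10, 65, 87, 95] (1 swaps)
Pass 3: [10, 42, 65, 87, 95] (1 swaps)

After 3 passes: [10, 42, 65, 87, 95]


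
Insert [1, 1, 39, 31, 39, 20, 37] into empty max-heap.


Insert 1: [1]
Insert 1: [1, 1]
Insert 39: [39, 1, 1]
Insert 31: [39, 31, 1, 1]
Insert 39: [39, 39, 1, 1, 31]
Insert 20: [39, 39, 20, 1, 31, 1]
Insert 37: [39, 39, 37, 1, 31, 1, 20]

Final heap: [39, 39, 37, 1, 31, 1, 20]


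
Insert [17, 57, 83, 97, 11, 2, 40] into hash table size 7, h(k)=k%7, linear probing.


Insert 17: h=3 -> slot 3
Insert 57: h=1 -> slot 1
Insert 83: h=6 -> slot 6
Insert 97: h=6, 1 probes -> slot 0
Insert 11: h=4 -> slot 4
Insert 2: h=2 -> slot 2
Insert 40: h=5 -> slot 5

Table: [97, 57, 2, 17, 11, 40, 83]


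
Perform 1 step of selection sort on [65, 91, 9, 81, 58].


Initial: [65, 91, 9, 81, 58]
Step 1: min=9 at 2
  Swap: [9, 91, 65, 81, 58]

After 1 step: [9, 91, 65, 81, 58]


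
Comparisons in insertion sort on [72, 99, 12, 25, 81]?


Algorithm: insertion sort
Input: [72, 99, 12, 25, 81]
Sorted: [12, 25, 72, 81, 99]

8


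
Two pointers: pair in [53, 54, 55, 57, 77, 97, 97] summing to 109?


lo=0(53)+hi=6(97)=150
lo=0(53)+hi=5(97)=150
lo=0(53)+hi=4(77)=130
lo=0(53)+hi=3(57)=110
lo=0(53)+hi=2(55)=108
lo=1(54)+hi=2(55)=109

Yes: 54+55=109


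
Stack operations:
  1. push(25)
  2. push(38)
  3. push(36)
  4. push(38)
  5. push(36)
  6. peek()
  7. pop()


push(25) -> [25]
push(38) -> [25, 38]
push(36) -> [25, 38, 36]
push(38) -> [25, 38, 36, 38]
push(36) -> [25, 38, 36, 38, 36]
peek()->36
pop()->36, [25, 38, 36, 38]

Final stack: [25, 38, 36, 38]


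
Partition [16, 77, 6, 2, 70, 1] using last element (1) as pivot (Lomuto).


Pivot: 1
Place pivot at 0: [1, 77, 6, 2, 70, 16]

Partitioned: [1, 77, 6, 2, 70, 16]


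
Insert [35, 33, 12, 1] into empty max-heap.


Insert 35: [35]
Insert 33: [35, 33]
Insert 12: [35, 33, 12]
Insert 1: [35, 33, 12, 1]

Final heap: [35, 33, 12, 1]


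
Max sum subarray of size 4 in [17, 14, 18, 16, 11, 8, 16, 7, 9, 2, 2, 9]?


[0:4]: 65
[1:5]: 59
[2:6]: 53
[3:7]: 51
[4:8]: 42
[5:9]: 40
[6:10]: 34
[7:11]: 20
[8:12]: 22

Max: 65 at [0:4]


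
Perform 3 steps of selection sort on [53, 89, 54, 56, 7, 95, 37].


Initial: [53, 89, 54, 56, 7, 95, 37]
Step 1: min=7 at 4
  Swap: [7, 89, 54, 56, 53, 95, 37]
Step 2: min=37 at 6
  Swap: [7, 37, 54, 56, 53, 95, 89]
Step 3: min=53 at 4
  Swap: [7, 37, 53, 56, 54, 95, 89]

After 3 steps: [7, 37, 53, 56, 54, 95, 89]


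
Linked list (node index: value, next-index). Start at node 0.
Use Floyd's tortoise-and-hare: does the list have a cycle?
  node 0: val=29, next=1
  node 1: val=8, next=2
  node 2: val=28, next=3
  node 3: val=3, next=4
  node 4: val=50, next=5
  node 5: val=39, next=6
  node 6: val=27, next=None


Floyd's tortoise (slow, +1) and hare (fast, +2):
  init: slow=0, fast=0
  step 1: slow=1, fast=2
  step 2: slow=2, fast=4
  step 3: slow=3, fast=6
  step 4: fast -> None, no cycle

Cycle: no


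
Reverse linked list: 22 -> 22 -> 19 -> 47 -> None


Step 1: curr=22, set curr.next=prev(None) | reversed so far: 22
Step 2: curr=22, set curr.next=prev(22) | reversed so far: 22 -> 22
Step 3: curr=19, set curr.next=prev(22) | reversed so far: 19 -> 22 -> 22
Step 4: curr=47, set curr.next=prev(19) | reversed so far: 47 -> 19 -> 22 -> 22

47 -> 19 -> 22 -> 22 -> None


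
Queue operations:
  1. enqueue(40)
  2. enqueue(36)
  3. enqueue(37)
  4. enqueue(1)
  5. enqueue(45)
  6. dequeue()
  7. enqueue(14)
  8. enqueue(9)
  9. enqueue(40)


enqueue(40) -> [40]
enqueue(36) -> [40, 36]
enqueue(37) -> [40, 36, 37]
enqueue(1) -> [40, 36, 37, 1]
enqueue(45) -> [40, 36, 37, 1, 45]
dequeue()->40, [36, 37, 1, 45]
enqueue(14) -> [36, 37, 1, 45, 14]
enqueue(9) -> [36, 37, 1, 45, 14, 9]
enqueue(40) -> [36, 37, 1, 45, 14, 9, 40]

Final queue: [36, 37, 1, 45, 14, 9, 40]


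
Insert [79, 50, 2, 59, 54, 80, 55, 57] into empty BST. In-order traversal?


Insert 79: root
Insert 50: L from 79
Insert 2: L from 79 -> L from 50
Insert 59: L from 79 -> R from 50
Insert 54: L from 79 -> R from 50 -> L from 59
Insert 80: R from 79
Insert 55: L from 79 -> R from 50 -> L from 59 -> R from 54
Insert 57: L from 79 -> R from 50 -> L from 59 -> R from 54 -> R from 55

In-order: [2, 50, 54, 55, 57, 59, 79, 80]


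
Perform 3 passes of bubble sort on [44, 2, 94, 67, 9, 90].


Initial: [44, 2, 94, 67, 9, 90]
Pass 1: [2, 44, 67, 9, 90, 94] (4 swaps)
Pass 2: [2, 44, 9, 67, 90, 94] (1 swaps)
Pass 3: [2, 9, 44, 67, 90, 94] (1 swaps)

After 3 passes: [2, 9, 44, 67, 90, 94]


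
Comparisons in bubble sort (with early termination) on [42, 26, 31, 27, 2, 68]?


Algorithm: bubble sort (with early termination)
Input: [42, 26, 31, 27, 2, 68]
Sorted: [2, 26, 27, 31, 42, 68]

15
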